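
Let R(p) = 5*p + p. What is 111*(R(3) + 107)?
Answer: 13875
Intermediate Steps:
R(p) = 6*p
111*(R(3) + 107) = 111*(6*3 + 107) = 111*(18 + 107) = 111*125 = 13875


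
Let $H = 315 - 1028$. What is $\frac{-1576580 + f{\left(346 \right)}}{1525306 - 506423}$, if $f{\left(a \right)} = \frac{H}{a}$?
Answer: $- \frac{545497393}{352533518} \approx -1.5474$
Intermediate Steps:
$H = -713$
$f{\left(a \right)} = - \frac{713}{a}$
$\frac{-1576580 + f{\left(346 \right)}}{1525306 - 506423} = \frac{-1576580 - \frac{713}{346}}{1525306 - 506423} = \frac{-1576580 - \frac{713}{346}}{1018883} = \left(-1576580 - \frac{713}{346}\right) \frac{1}{1018883} = \left(- \frac{545497393}{346}\right) \frac{1}{1018883} = - \frac{545497393}{352533518}$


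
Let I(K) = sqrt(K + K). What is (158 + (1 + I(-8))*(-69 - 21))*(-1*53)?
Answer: -3604 + 19080*I ≈ -3604.0 + 19080.0*I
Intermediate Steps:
I(K) = sqrt(2)*sqrt(K) (I(K) = sqrt(2*K) = sqrt(2)*sqrt(K))
(158 + (1 + I(-8))*(-69 - 21))*(-1*53) = (158 + (1 + sqrt(2)*sqrt(-8))*(-69 - 21))*(-1*53) = (158 + (1 + sqrt(2)*(2*I*sqrt(2)))*(-90))*(-53) = (158 + (1 + 4*I)*(-90))*(-53) = (158 + (-90 - 360*I))*(-53) = (68 - 360*I)*(-53) = -3604 + 19080*I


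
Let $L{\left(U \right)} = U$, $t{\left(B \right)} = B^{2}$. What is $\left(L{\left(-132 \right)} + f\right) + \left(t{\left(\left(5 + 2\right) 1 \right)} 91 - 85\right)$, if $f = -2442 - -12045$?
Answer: $13845$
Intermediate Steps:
$f = 9603$ ($f = -2442 + 12045 = 9603$)
$\left(L{\left(-132 \right)} + f\right) + \left(t{\left(\left(5 + 2\right) 1 \right)} 91 - 85\right) = \left(-132 + 9603\right) - \left(85 - \left(\left(5 + 2\right) 1\right)^{2} \cdot 91\right) = 9471 - \left(85 - \left(7 \cdot 1\right)^{2} \cdot 91\right) = 9471 - \left(85 - 7^{2} \cdot 91\right) = 9471 + \left(49 \cdot 91 - 85\right) = 9471 + \left(4459 - 85\right) = 9471 + 4374 = 13845$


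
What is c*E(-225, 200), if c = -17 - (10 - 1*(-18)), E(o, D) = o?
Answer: 10125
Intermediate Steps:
c = -45 (c = -17 - (10 + 18) = -17 - 1*28 = -17 - 28 = -45)
c*E(-225, 200) = -45*(-225) = 10125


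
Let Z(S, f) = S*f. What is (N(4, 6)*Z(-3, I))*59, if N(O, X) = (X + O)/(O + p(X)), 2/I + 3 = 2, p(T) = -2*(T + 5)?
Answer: -590/3 ≈ -196.67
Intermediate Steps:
p(T) = -10 - 2*T (p(T) = -2*(5 + T) = -10 - 2*T)
I = -2 (I = 2/(-3 + 2) = 2/(-1) = 2*(-1) = -2)
N(O, X) = (O + X)/(-10 + O - 2*X) (N(O, X) = (X + O)/(O + (-10 - 2*X)) = (O + X)/(-10 + O - 2*X))
(N(4, 6)*Z(-3, I))*59 = (((4 + 6)/(-10 + 4 - 2*6))*(-3*(-2)))*59 = ((10/(-10 + 4 - 12))*6)*59 = ((10/(-18))*6)*59 = (-1/18*10*6)*59 = -5/9*6*59 = -10/3*59 = -590/3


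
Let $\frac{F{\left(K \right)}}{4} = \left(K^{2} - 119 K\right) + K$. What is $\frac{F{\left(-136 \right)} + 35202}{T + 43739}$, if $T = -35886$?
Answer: $\frac{173378}{7853} \approx 22.078$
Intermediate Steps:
$F{\left(K \right)} = - 472 K + 4 K^{2}$ ($F{\left(K \right)} = 4 \left(\left(K^{2} - 119 K\right) + K\right) = 4 \left(K^{2} - 118 K\right) = - 472 K + 4 K^{2}$)
$\frac{F{\left(-136 \right)} + 35202}{T + 43739} = \frac{4 \left(-136\right) \left(-118 - 136\right) + 35202}{-35886 + 43739} = \frac{4 \left(-136\right) \left(-254\right) + 35202}{7853} = \left(138176 + 35202\right) \frac{1}{7853} = 173378 \cdot \frac{1}{7853} = \frac{173378}{7853}$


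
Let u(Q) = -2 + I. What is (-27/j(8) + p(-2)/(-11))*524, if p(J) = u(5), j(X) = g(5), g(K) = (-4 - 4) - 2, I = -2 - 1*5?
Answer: 101394/55 ≈ 1843.5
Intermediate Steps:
I = -7 (I = -2 - 5 = -7)
g(K) = -10 (g(K) = -8 - 2 = -10)
j(X) = -10
u(Q) = -9 (u(Q) = -2 - 7 = -9)
p(J) = -9
(-27/j(8) + p(-2)/(-11))*524 = (-27/(-10) - 9/(-11))*524 = (-27*(-⅒) - 9*(-1/11))*524 = (27/10 + 9/11)*524 = (387/110)*524 = 101394/55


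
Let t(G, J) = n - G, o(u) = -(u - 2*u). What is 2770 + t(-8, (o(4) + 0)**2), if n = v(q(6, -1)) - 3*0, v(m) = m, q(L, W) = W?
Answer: 2777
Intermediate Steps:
o(u) = u (o(u) = -(-1)*u = u)
n = -1 (n = -1 - 3*0 = -1 + 0 = -1)
t(G, J) = -1 - G
2770 + t(-8, (o(4) + 0)**2) = 2770 + (-1 - 1*(-8)) = 2770 + (-1 + 8) = 2770 + 7 = 2777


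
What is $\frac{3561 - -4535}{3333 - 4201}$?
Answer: $- \frac{2024}{217} \approx -9.3272$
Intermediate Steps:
$\frac{3561 - -4535}{3333 - 4201} = \frac{3561 + 4535}{-868} = 8096 \left(- \frac{1}{868}\right) = - \frac{2024}{217}$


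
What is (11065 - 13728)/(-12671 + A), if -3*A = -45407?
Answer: -7989/7394 ≈ -1.0805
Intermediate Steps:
A = 45407/3 (A = -⅓*(-45407) = 45407/3 ≈ 15136.)
(11065 - 13728)/(-12671 + A) = (11065 - 13728)/(-12671 + 45407/3) = -2663/7394/3 = -2663*3/7394 = -7989/7394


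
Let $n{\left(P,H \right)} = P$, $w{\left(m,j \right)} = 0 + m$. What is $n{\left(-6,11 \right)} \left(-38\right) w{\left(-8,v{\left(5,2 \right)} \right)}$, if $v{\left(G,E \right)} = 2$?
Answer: $-1824$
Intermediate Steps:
$w{\left(m,j \right)} = m$
$n{\left(-6,11 \right)} \left(-38\right) w{\left(-8,v{\left(5,2 \right)} \right)} = \left(-6\right) \left(-38\right) \left(-8\right) = 228 \left(-8\right) = -1824$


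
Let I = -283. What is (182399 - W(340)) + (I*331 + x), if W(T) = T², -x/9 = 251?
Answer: -29133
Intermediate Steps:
x = -2259 (x = -9*251 = -2259)
(182399 - W(340)) + (I*331 + x) = (182399 - 1*340²) + (-283*331 - 2259) = (182399 - 1*115600) + (-93673 - 2259) = (182399 - 115600) - 95932 = 66799 - 95932 = -29133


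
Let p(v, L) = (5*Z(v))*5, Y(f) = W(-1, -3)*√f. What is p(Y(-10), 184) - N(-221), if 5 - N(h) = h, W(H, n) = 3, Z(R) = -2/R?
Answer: -226 + 5*I*√10/3 ≈ -226.0 + 5.2705*I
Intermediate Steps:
N(h) = 5 - h
Y(f) = 3*√f
p(v, L) = -50/v (p(v, L) = (5*(-2/v))*5 = -10/v*5 = -50/v)
p(Y(-10), 184) - N(-221) = -50*(-I*√10/30) - (5 - 1*(-221)) = -50*(-I*√10/30) - (5 + 221) = -50*(-I*√10/30) - 1*226 = -(-5)*I*√10/3 - 226 = 5*I*√10/3 - 226 = -226 + 5*I*√10/3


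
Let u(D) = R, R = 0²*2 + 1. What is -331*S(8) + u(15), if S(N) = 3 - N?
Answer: 1656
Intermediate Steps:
R = 1 (R = 0*2 + 1 = 0 + 1 = 1)
u(D) = 1
-331*S(8) + u(15) = -331*(3 - 1*8) + 1 = -331*(3 - 8) + 1 = -331*(-5) + 1 = 1655 + 1 = 1656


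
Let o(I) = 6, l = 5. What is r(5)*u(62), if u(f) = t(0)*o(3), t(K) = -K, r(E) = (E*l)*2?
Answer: 0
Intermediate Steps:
r(E) = 10*E (r(E) = (E*5)*2 = (5*E)*2 = 10*E)
u(f) = 0 (u(f) = -1*0*6 = 0*6 = 0)
r(5)*u(62) = (10*5)*0 = 50*0 = 0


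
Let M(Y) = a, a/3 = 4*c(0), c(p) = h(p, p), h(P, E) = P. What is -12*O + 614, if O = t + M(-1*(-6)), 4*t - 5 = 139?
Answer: 182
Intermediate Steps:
t = 36 (t = 5/4 + (1/4)*139 = 5/4 + 139/4 = 36)
c(p) = p
a = 0 (a = 3*(4*0) = 3*0 = 0)
M(Y) = 0
O = 36 (O = 36 + 0 = 36)
-12*O + 614 = -12*36 + 614 = -432 + 614 = 182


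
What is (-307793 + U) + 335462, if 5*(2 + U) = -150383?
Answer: -12048/5 ≈ -2409.6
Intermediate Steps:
U = -150393/5 (U = -2 + (⅕)*(-150383) = -2 - 150383/5 = -150393/5 ≈ -30079.)
(-307793 + U) + 335462 = (-307793 - 150393/5) + 335462 = -1689358/5 + 335462 = -12048/5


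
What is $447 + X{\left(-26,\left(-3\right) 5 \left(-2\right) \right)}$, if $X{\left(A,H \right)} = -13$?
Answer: $434$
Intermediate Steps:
$447 + X{\left(-26,\left(-3\right) 5 \left(-2\right) \right)} = 447 - 13 = 434$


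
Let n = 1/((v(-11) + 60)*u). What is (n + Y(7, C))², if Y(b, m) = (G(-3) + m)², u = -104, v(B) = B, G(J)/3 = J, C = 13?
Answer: 6647956225/25969216 ≈ 255.99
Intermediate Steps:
G(J) = 3*J
Y(b, m) = (-9 + m)² (Y(b, m) = (3*(-3) + m)² = (-9 + m)²)
n = -1/5096 (n = 1/((-11 + 60)*(-104)) = -1/104/49 = (1/49)*(-1/104) = -1/5096 ≈ -0.00019623)
(n + Y(7, C))² = (-1/5096 + (-9 + 13)²)² = (-1/5096 + 4²)² = (-1/5096 + 16)² = (81535/5096)² = 6647956225/25969216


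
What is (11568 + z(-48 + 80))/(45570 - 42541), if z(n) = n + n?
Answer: 11632/3029 ≈ 3.8402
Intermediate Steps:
z(n) = 2*n
(11568 + z(-48 + 80))/(45570 - 42541) = (11568 + 2*(-48 + 80))/(45570 - 42541) = (11568 + 2*32)/3029 = (11568 + 64)*(1/3029) = 11632*(1/3029) = 11632/3029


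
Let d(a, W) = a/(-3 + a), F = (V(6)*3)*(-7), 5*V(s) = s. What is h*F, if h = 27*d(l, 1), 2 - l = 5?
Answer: -1701/5 ≈ -340.20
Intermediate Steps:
V(s) = s/5
F = -126/5 (F = (((⅕)*6)*3)*(-7) = ((6/5)*3)*(-7) = (18/5)*(-7) = -126/5 ≈ -25.200)
l = -3 (l = 2 - 1*5 = 2 - 5 = -3)
d(a, W) = a/(-3 + a)
h = 27/2 (h = 27*(-3/(-3 - 3)) = 27*(-3/(-6)) = 27*(-3*(-⅙)) = 27*(½) = 27/2 ≈ 13.500)
h*F = (27/2)*(-126/5) = -1701/5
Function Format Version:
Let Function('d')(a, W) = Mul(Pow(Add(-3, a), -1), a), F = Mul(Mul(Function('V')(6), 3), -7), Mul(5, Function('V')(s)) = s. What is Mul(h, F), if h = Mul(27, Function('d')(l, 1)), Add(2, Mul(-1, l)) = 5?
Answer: Rational(-1701, 5) ≈ -340.20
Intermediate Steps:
Function('V')(s) = Mul(Rational(1, 5), s)
F = Rational(-126, 5) (F = Mul(Mul(Mul(Rational(1, 5), 6), 3), -7) = Mul(Mul(Rational(6, 5), 3), -7) = Mul(Rational(18, 5), -7) = Rational(-126, 5) ≈ -25.200)
l = -3 (l = Add(2, Mul(-1, 5)) = Add(2, -5) = -3)
Function('d')(a, W) = Mul(a, Pow(Add(-3, a), -1))
h = Rational(27, 2) (h = Mul(27, Mul(-3, Pow(Add(-3, -3), -1))) = Mul(27, Mul(-3, Pow(-6, -1))) = Mul(27, Mul(-3, Rational(-1, 6))) = Mul(27, Rational(1, 2)) = Rational(27, 2) ≈ 13.500)
Mul(h, F) = Mul(Rational(27, 2), Rational(-126, 5)) = Rational(-1701, 5)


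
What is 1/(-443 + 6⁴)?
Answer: 1/853 ≈ 0.0011723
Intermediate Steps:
1/(-443 + 6⁴) = 1/(-443 + 1296) = 1/853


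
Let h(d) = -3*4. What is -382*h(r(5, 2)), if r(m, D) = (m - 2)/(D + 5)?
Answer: 4584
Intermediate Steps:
r(m, D) = (-2 + m)/(5 + D)
h(d) = -12
-382*h(r(5, 2)) = -382*(-12) = 4584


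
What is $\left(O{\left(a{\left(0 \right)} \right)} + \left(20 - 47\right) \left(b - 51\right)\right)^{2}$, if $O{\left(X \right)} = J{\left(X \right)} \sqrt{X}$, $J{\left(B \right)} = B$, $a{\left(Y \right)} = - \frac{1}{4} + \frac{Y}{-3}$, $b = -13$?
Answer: $\frac{\left(13824 - i\right)^{2}}{64} \approx 2.986 \cdot 10^{6} - 432.0 i$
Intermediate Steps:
$a{\left(Y \right)} = - \frac{1}{4} - \frac{Y}{3}$ ($a{\left(Y \right)} = \left(-1\right) \frac{1}{4} + Y \left(- \frac{1}{3}\right) = - \frac{1}{4} - \frac{Y}{3}$)
$O{\left(X \right)} = X^{\frac{3}{2}}$ ($O{\left(X \right)} = X \sqrt{X} = X^{\frac{3}{2}}$)
$\left(O{\left(a{\left(0 \right)} \right)} + \left(20 - 47\right) \left(b - 51\right)\right)^{2} = \left(\left(- \frac{1}{4} - 0\right)^{\frac{3}{2}} + \left(20 - 47\right) \left(-13 - 51\right)\right)^{2} = \left(\left(- \frac{1}{4} + 0\right)^{\frac{3}{2}} - -1728\right)^{2} = \left(\left(- \frac{1}{4}\right)^{\frac{3}{2}} + 1728\right)^{2} = \left(- \frac{i}{8} + 1728\right)^{2} = \left(1728 - \frac{i}{8}\right)^{2}$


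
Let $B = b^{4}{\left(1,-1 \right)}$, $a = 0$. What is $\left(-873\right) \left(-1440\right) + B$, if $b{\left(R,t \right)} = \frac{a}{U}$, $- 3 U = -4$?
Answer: $1257120$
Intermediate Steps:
$U = \frac{4}{3}$ ($U = \left(- \frac{1}{3}\right) \left(-4\right) = \frac{4}{3} \approx 1.3333$)
$b{\left(R,t \right)} = 0$ ($b{\left(R,t \right)} = \frac{0}{\frac{4}{3}} = 0 \cdot \frac{3}{4} = 0$)
$B = 0$ ($B = 0^{4} = 0$)
$\left(-873\right) \left(-1440\right) + B = \left(-873\right) \left(-1440\right) + 0 = 1257120 + 0 = 1257120$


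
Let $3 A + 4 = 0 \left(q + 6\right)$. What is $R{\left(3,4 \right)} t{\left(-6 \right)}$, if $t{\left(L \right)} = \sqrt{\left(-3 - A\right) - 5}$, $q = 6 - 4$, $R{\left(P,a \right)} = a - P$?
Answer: $\frac{2 i \sqrt{15}}{3} \approx 2.582 i$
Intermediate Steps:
$q = 2$
$A = - \frac{4}{3}$ ($A = - \frac{4}{3} + \frac{0 \left(2 + 6\right)}{3} = - \frac{4}{3} + \frac{0 \cdot 8}{3} = - \frac{4}{3} + \frac{1}{3} \cdot 0 = - \frac{4}{3} + 0 = - \frac{4}{3} \approx -1.3333$)
$t{\left(L \right)} = \frac{2 i \sqrt{15}}{3}$ ($t{\left(L \right)} = \sqrt{\left(-3 - - \frac{4}{3}\right) - 5} = \sqrt{\left(-3 + \frac{4}{3}\right) - 5} = \sqrt{- \frac{5}{3} - 5} = \sqrt{- \frac{20}{3}} = \frac{2 i \sqrt{15}}{3}$)
$R{\left(3,4 \right)} t{\left(-6 \right)} = \left(4 - 3\right) \frac{2 i \sqrt{15}}{3} = 1 \frac{2 i \sqrt{15}}{3} = \frac{2 i \sqrt{15}}{3}$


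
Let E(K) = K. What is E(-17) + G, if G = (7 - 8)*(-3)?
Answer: -14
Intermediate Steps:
G = 3 (G = -1*(-3) = 3)
E(-17) + G = -17 + 3 = -14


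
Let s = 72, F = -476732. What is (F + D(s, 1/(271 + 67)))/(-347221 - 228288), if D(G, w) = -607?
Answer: 477339/575509 ≈ 0.82942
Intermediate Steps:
(F + D(s, 1/(271 + 67)))/(-347221 - 228288) = (-476732 - 607)/(-347221 - 228288) = -477339/(-575509) = -477339*(-1/575509) = 477339/575509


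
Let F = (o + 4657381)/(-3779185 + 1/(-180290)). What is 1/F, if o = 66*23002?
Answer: -681349263651/1113383238770 ≈ -0.61196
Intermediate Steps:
o = 1518132
F = -1113383238770/681349263651 (F = (1518132 + 4657381)/(-3779185 + 1/(-180290)) = 6175513/(-3779185 - 1/180290) = 6175513/(-681349263651/180290) = 6175513*(-180290/681349263651) = -1113383238770/681349263651 ≈ -1.6341)
1/F = 1/(-1113383238770/681349263651) = -681349263651/1113383238770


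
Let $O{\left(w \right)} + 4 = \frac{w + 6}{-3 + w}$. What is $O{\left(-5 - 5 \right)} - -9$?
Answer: $\frac{69}{13} \approx 5.3077$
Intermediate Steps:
$O{\left(w \right)} = -4 + \frac{6 + w}{-3 + w}$ ($O{\left(w \right)} = -4 + \frac{w + 6}{-3 + w} = -4 + \frac{6 + w}{-3 + w}$)
$O{\left(-5 - 5 \right)} - -9 = \frac{3 \left(6 - \left(-5 - 5\right)\right)}{-3 - 10} - -9 = \frac{3 \left(6 - -10\right)}{-3 - 10} + 9 = \frac{3 \left(6 + 10\right)}{-13} + 9 = 3 \left(- \frac{1}{13}\right) 16 + 9 = - \frac{48}{13} + 9 = \frac{69}{13}$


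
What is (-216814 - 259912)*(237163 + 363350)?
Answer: -286280160438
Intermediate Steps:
(-216814 - 259912)*(237163 + 363350) = -476726*600513 = -286280160438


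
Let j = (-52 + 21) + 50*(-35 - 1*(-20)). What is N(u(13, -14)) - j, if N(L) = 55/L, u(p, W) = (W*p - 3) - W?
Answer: 133496/171 ≈ 780.68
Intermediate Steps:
u(p, W) = -3 - W + W*p (u(p, W) = (-3 + W*p) - W = -3 - W + W*p)
j = -781 (j = -31 + 50*(-35 + 20) = -31 + 50*(-15) = -31 - 750 = -781)
N(u(13, -14)) - j = 55/(-3 - 1*(-14) - 14*13) - 1*(-781) = 55/(-3 + 14 - 182) + 781 = 55/(-171) + 781 = 55*(-1/171) + 781 = -55/171 + 781 = 133496/171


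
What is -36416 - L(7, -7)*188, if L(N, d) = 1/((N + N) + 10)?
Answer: -218543/6 ≈ -36424.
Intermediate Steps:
L(N, d) = 1/(10 + 2*N) (L(N, d) = 1/(2*N + 10) = 1/(10 + 2*N))
-36416 - L(7, -7)*188 = -36416 - 1/(2*(5 + 7))*188 = -36416 - (½)/12*188 = -36416 - (½)*(1/12)*188 = -36416 - 188/24 = -36416 - 1*47/6 = -36416 - 47/6 = -218543/6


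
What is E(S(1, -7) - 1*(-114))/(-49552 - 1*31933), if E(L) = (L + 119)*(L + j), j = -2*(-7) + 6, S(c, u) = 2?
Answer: -6392/16297 ≈ -0.39222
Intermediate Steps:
j = 20 (j = 14 + 6 = 20)
E(L) = (20 + L)*(119 + L) (E(L) = (L + 119)*(L + 20) = (119 + L)*(20 + L) = (20 + L)*(119 + L))
E(S(1, -7) - 1*(-114))/(-49552 - 1*31933) = (2380 + (2 - 1*(-114))² + 139*(2 - 1*(-114)))/(-49552 - 1*31933) = (2380 + (2 + 114)² + 139*(2 + 114))/(-49552 - 31933) = (2380 + 116² + 139*116)/(-81485) = (2380 + 13456 + 16124)*(-1/81485) = 31960*(-1/81485) = -6392/16297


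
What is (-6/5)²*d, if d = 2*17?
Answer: 1224/25 ≈ 48.960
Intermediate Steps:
d = 34
(-6/5)²*d = (-6/5)²*34 = (36/25)*34 = 1224/25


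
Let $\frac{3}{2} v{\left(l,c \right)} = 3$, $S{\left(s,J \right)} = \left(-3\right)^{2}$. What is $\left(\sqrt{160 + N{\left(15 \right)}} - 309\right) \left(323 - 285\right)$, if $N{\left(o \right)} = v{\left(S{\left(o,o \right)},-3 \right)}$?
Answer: $-11742 + 342 \sqrt{2} \approx -11258.0$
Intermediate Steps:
$S{\left(s,J \right)} = 9$
$v{\left(l,c \right)} = 2$ ($v{\left(l,c \right)} = \frac{2}{3} \cdot 3 = 2$)
$N{\left(o \right)} = 2$
$\left(\sqrt{160 + N{\left(15 \right)}} - 309\right) \left(323 - 285\right) = \left(\sqrt{160 + 2} - 309\right) \left(323 - 285\right) = \left(\sqrt{162} - 309\right) 38 = \left(9 \sqrt{2} - 309\right) 38 = \left(-309 + 9 \sqrt{2}\right) 38 = -11742 + 342 \sqrt{2}$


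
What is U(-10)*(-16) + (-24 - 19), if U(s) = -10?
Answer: 117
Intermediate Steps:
U(-10)*(-16) + (-24 - 19) = -10*(-16) + (-24 - 19) = 160 - 43 = 117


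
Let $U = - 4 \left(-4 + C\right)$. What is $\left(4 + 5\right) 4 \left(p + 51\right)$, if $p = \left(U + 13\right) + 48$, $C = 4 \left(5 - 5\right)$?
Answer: $4608$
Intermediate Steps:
$C = 0$ ($C = 4 \cdot 0 = 0$)
$U = 16$ ($U = - 4 \left(-4 + 0\right) = \left(-4\right) \left(-4\right) = 16$)
$p = 77$ ($p = \left(16 + 13\right) + 48 = 29 + 48 = 77$)
$\left(4 + 5\right) 4 \left(p + 51\right) = \left(4 + 5\right) 4 \left(77 + 51\right) = 9 \cdot 4 \cdot 128 = 36 \cdot 128 = 4608$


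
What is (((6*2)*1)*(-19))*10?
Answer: -2280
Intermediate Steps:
(((6*2)*1)*(-19))*10 = ((12*1)*(-19))*10 = (12*(-19))*10 = -228*10 = -2280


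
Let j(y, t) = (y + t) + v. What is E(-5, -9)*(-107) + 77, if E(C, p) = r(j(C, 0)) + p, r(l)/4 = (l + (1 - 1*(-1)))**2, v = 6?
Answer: -2812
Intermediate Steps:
j(y, t) = 6 + t + y (j(y, t) = (y + t) + 6 = (t + y) + 6 = 6 + t + y)
r(l) = 4*(2 + l)**2 (r(l) = 4*(l + (1 - 1*(-1)))**2 = 4*(l + (1 + 1))**2 = 4*(l + 2)**2 = 4*(2 + l)**2)
E(C, p) = p + 4*(8 + C)**2 (E(C, p) = 4*(2 + (6 + 0 + C))**2 + p = 4*(2 + (6 + C))**2 + p = 4*(8 + C)**2 + p = p + 4*(8 + C)**2)
E(-5, -9)*(-107) + 77 = (-9 + 4*(8 - 5)**2)*(-107) + 77 = (-9 + 4*3**2)*(-107) + 77 = (-9 + 4*9)*(-107) + 77 = (-9 + 36)*(-107) + 77 = 27*(-107) + 77 = -2889 + 77 = -2812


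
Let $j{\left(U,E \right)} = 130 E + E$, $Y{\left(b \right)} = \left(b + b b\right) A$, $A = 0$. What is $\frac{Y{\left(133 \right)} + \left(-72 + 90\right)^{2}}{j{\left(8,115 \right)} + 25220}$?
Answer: $\frac{324}{40285} \approx 0.0080427$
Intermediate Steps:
$Y{\left(b \right)} = 0$ ($Y{\left(b \right)} = \left(b + b b\right) 0 = \left(b + b^{2}\right) 0 = 0$)
$j{\left(U,E \right)} = 131 E$
$\frac{Y{\left(133 \right)} + \left(-72 + 90\right)^{2}}{j{\left(8,115 \right)} + 25220} = \frac{0 + \left(-72 + 90\right)^{2}}{131 \cdot 115 + 25220} = \frac{0 + 18^{2}}{15065 + 25220} = \frac{0 + 324}{40285} = 324 \cdot \frac{1}{40285} = \frac{324}{40285}$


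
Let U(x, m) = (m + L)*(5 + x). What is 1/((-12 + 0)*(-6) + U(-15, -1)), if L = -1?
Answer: 1/92 ≈ 0.010870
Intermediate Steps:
U(x, m) = (-1 + m)*(5 + x) (U(x, m) = (m - 1)*(5 + x) = (-1 + m)*(5 + x))
1/((-12 + 0)*(-6) + U(-15, -1)) = 1/((-12 + 0)*(-6) + (-5 - 1*(-15) + 5*(-1) - 1*(-15))) = 1/(-12*(-6) + (-5 + 15 - 5 + 15)) = 1/(72 + 20) = 1/92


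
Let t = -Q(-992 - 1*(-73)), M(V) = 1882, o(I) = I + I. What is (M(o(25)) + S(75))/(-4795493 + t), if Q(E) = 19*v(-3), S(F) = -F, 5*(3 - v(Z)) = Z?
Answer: -9035/23977807 ≈ -0.00037681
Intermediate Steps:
v(Z) = 3 - Z/5
o(I) = 2*I
Q(E) = 342/5 (Q(E) = 19*(3 - ⅕*(-3)) = 19*(3 + ⅗) = 19*(18/5) = 342/5)
t = -342/5 (t = -1*342/5 = -342/5 ≈ -68.400)
(M(o(25)) + S(75))/(-4795493 + t) = (1882 - 1*75)/(-4795493 - 342/5) = (1882 - 75)/(-23977807/5) = 1807*(-5/23977807) = -9035/23977807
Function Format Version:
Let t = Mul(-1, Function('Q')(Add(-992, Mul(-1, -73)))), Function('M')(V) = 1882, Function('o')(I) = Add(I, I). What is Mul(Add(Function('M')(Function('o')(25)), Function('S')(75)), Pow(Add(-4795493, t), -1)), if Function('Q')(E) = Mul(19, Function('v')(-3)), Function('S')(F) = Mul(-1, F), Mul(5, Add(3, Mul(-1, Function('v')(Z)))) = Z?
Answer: Rational(-9035, 23977807) ≈ -0.00037681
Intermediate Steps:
Function('v')(Z) = Add(3, Mul(Rational(-1, 5), Z))
Function('o')(I) = Mul(2, I)
Function('Q')(E) = Rational(342, 5) (Function('Q')(E) = Mul(19, Add(3, Mul(Rational(-1, 5), -3))) = Mul(19, Add(3, Rational(3, 5))) = Mul(19, Rational(18, 5)) = Rational(342, 5))
t = Rational(-342, 5) (t = Mul(-1, Rational(342, 5)) = Rational(-342, 5) ≈ -68.400)
Mul(Add(Function('M')(Function('o')(25)), Function('S')(75)), Pow(Add(-4795493, t), -1)) = Mul(Add(1882, Mul(-1, 75)), Pow(Add(-4795493, Rational(-342, 5)), -1)) = Mul(Add(1882, -75), Pow(Rational(-23977807, 5), -1)) = Mul(1807, Rational(-5, 23977807)) = Rational(-9035, 23977807)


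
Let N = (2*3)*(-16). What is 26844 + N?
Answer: 26748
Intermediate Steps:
N = -96 (N = 6*(-16) = -96)
26844 + N = 26844 - 96 = 26748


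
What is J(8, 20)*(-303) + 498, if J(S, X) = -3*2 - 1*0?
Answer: 2316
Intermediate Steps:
J(S, X) = -6 (J(S, X) = -6 + 0 = -6)
J(8, 20)*(-303) + 498 = -6*(-303) + 498 = 1818 + 498 = 2316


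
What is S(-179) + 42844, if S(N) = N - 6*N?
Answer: 43739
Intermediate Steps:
S(N) = -5*N
S(-179) + 42844 = -5*(-179) + 42844 = 895 + 42844 = 43739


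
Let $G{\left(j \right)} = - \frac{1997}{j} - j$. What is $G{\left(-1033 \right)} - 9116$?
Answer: $- \frac{8347742}{1033} \approx -8081.1$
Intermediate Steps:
$G{\left(j \right)} = - j - \frac{1997}{j}$
$G{\left(-1033 \right)} - 9116 = \left(\left(-1\right) \left(-1033\right) - \frac{1997}{-1033}\right) - 9116 = \left(1033 - - \frac{1997}{1033}\right) - 9116 = \left(1033 + \frac{1997}{1033}\right) - 9116 = \frac{1069086}{1033} - 9116 = - \frac{8347742}{1033}$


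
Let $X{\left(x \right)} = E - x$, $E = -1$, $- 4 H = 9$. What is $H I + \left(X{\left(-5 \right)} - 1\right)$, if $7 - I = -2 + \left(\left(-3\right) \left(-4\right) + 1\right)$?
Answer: $12$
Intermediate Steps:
$H = - \frac{9}{4}$ ($H = \left(- \frac{1}{4}\right) 9 = - \frac{9}{4} \approx -2.25$)
$X{\left(x \right)} = -1 - x$
$I = -4$ ($I = 7 - \left(-2 + \left(\left(-3\right) \left(-4\right) + 1\right)\right) = 7 - \left(-2 + \left(12 + 1\right)\right) = 7 - \left(-2 + 13\right) = 7 - 11 = -4$)
$H I + \left(X{\left(-5 \right)} - 1\right) = \left(- \frac{9}{4}\right) \left(-4\right) - -3 = 9 + \left(\left(-1 + 5\right) - 1\right) = 9 + \left(4 - 1\right) = 9 + 3 = 12$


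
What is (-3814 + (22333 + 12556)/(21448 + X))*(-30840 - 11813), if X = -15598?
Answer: 73090873091/450 ≈ 1.6242e+8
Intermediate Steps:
(-3814 + (22333 + 12556)/(21448 + X))*(-30840 - 11813) = (-3814 + (22333 + 12556)/(21448 - 15598))*(-30840 - 11813) = (-3814 + 34889/5850)*(-42653) = -22277011/5850*(-42653) = 73090873091/450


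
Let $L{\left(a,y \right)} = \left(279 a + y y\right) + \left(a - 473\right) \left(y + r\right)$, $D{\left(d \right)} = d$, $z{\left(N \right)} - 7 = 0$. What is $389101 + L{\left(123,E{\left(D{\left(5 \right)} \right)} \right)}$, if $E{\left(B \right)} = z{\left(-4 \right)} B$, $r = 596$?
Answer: $203793$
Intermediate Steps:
$z{\left(N \right)} = 7$ ($z{\left(N \right)} = 7 + 0 = 7$)
$E{\left(B \right)} = 7 B$
$L{\left(a,y \right)} = y^{2} + 279 a + \left(-473 + a\right) \left(596 + y\right)$ ($L{\left(a,y \right)} = \left(279 a + y y\right) + \left(a - 473\right) \left(y + 596\right) = \left(279 a + y^{2}\right) + \left(-473 + a\right) \left(596 + y\right) = \left(y^{2} + 279 a\right) + \left(-473 + a\right) \left(596 + y\right) = y^{2} + 279 a + \left(-473 + a\right) \left(596 + y\right)$)
$389101 + L{\left(123,E{\left(D{\left(5 \right)} \right)} \right)} = 389101 + \left(-281908 + \left(7 \cdot 5\right)^{2} - 473 \cdot 7 \cdot 5 + 875 \cdot 123 + 123 \cdot 7 \cdot 5\right) = 389101 + \left(-281908 + 35^{2} - 16555 + 107625 + 123 \cdot 35\right) = 389101 + \left(-281908 + 1225 - 16555 + 107625 + 4305\right) = 389101 - 185308 = 203793$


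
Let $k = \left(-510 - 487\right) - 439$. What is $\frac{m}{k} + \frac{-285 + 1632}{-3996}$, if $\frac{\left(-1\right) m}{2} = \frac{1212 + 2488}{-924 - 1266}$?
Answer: $- \frac{11849083}{34907724} \approx -0.33944$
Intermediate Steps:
$m = \frac{740}{219}$ ($m = - 2 \frac{1212 + 2488}{-924 - 1266} = - 2 \frac{3700}{-2190} = - 2 \cdot 3700 \left(- \frac{1}{2190}\right) = \left(-2\right) \left(- \frac{370}{219}\right) = \frac{740}{219} \approx 3.379$)
$k = -1436$ ($k = -997 - 439 = -1436$)
$\frac{m}{k} + \frac{-285 + 1632}{-3996} = \frac{740}{219 \left(-1436\right)} + \frac{-285 + 1632}{-3996} = \frac{740}{219} \left(- \frac{1}{1436}\right) + 1347 \left(- \frac{1}{3996}\right) = - \frac{185}{78621} - \frac{449}{1332} = - \frac{11849083}{34907724}$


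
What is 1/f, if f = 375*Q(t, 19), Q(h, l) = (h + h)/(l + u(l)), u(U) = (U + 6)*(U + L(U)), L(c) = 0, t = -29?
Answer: -247/10875 ≈ -0.022713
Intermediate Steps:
u(U) = U*(6 + U) (u(U) = (U + 6)*(U + 0) = (6 + U)*U = U*(6 + U))
Q(h, l) = 2*h/(l + l*(6 + l)) (Q(h, l) = (h + h)/(l + l*(6 + l)) = (2*h)/(l + l*(6 + l)) = 2*h/(l + l*(6 + l)))
f = -10875/247 (f = 375*(2*(-29)/(19*(7 + 19))) = 375*(2*(-29)*(1/19)/26) = 375*(2*(-29)*(1/19)*(1/26)) = 375*(-29/247) = -10875/247 ≈ -44.028)
1/f = 1/(-10875/247) = -247/10875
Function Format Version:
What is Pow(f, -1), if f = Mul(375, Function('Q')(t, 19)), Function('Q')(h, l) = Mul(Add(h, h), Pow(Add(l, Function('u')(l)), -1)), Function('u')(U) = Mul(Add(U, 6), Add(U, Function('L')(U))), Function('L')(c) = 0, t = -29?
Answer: Rational(-247, 10875) ≈ -0.022713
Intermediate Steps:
Function('u')(U) = Mul(U, Add(6, U)) (Function('u')(U) = Mul(Add(U, 6), Add(U, 0)) = Mul(Add(6, U), U) = Mul(U, Add(6, U)))
Function('Q')(h, l) = Mul(2, h, Pow(Add(l, Mul(l, Add(6, l))), -1)) (Function('Q')(h, l) = Mul(Add(h, h), Pow(Add(l, Mul(l, Add(6, l))), -1)) = Mul(Mul(2, h), Pow(Add(l, Mul(l, Add(6, l))), -1)) = Mul(2, h, Pow(Add(l, Mul(l, Add(6, l))), -1)))
f = Rational(-10875, 247) (f = Mul(375, Mul(2, -29, Pow(19, -1), Pow(Add(7, 19), -1))) = Mul(375, Mul(2, -29, Rational(1, 19), Pow(26, -1))) = Mul(375, Mul(2, -29, Rational(1, 19), Rational(1, 26))) = Mul(375, Rational(-29, 247)) = Rational(-10875, 247) ≈ -44.028)
Pow(f, -1) = Pow(Rational(-10875, 247), -1) = Rational(-247, 10875)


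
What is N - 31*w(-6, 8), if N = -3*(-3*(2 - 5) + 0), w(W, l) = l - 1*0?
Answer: -275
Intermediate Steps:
w(W, l) = l (w(W, l) = l + 0 = l)
N = -27 (N = -3*(-3*(-3) + 0) = -3*(9 + 0) = -3*9 = -27)
N - 31*w(-6, 8) = -27 - 31*8 = -27 - 248 = -275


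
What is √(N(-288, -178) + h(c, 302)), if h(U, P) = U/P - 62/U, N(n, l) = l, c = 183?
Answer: I*√542854872078/55266 ≈ 13.332*I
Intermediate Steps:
h(U, P) = -62/U + U/P
√(N(-288, -178) + h(c, 302)) = √(-178 + (-62/183 + 183/302)) = √(-178 + 14765/55266) = √(-9822583/55266) = I*√542854872078/55266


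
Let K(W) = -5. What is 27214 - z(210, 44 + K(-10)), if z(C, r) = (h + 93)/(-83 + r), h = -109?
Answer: 299350/11 ≈ 27214.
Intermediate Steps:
z(C, r) = -16/(-83 + r) (z(C, r) = (-109 + 93)/(-83 + r) = -16/(-83 + r))
27214 - z(210, 44 + K(-10)) = 27214 - (-16)/(-83 + (44 - 5)) = 27214 - (-16)/(-83 + 39) = 27214 - (-16)/(-44) = 27214 - (-16)*(-1)/44 = 27214 - 1*4/11 = 27214 - 4/11 = 299350/11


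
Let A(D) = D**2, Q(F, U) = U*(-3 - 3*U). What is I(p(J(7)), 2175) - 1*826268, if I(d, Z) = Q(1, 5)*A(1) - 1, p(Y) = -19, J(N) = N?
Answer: -826359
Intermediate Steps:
I(d, Z) = -91 (I(d, Z) = -3*5*(1 + 5)*1**2 - 1 = -3*5*6*1 - 1 = -90*1 - 1 = -90 - 1 = -91)
I(p(J(7)), 2175) - 1*826268 = -91 - 1*826268 = -91 - 826268 = -826359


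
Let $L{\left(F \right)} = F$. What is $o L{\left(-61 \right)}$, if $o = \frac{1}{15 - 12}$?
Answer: $- \frac{61}{3} \approx -20.333$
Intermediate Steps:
$o = \frac{1}{3} \approx 0.33333$
$o L{\left(-61 \right)} = \frac{1}{3} \left(-61\right) = - \frac{61}{3}$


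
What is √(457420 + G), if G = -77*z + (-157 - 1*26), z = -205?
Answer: 3*√52558 ≈ 687.77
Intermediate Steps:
G = 15602 (G = -77*(-205) + (-157 - 1*26) = 15785 + (-157 - 26) = 15785 - 183 = 15602)
√(457420 + G) = √(457420 + 15602) = √473022 = 3*√52558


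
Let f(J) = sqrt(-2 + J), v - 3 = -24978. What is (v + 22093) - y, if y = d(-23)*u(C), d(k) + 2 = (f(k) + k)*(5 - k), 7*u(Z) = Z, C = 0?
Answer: -2882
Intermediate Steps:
u(Z) = Z/7
v = -24975 (v = 3 - 24978 = -24975)
d(k) = -2 + (5 - k)*(k + sqrt(-2 + k)) (d(k) = -2 + (sqrt(-2 + k) + k)*(5 - k) = -2 + (k + sqrt(-2 + k))*(5 - k) = -2 + (5 - k)*(k + sqrt(-2 + k)))
y = 0 (y = (-2 - 1*(-23)**2 + 5*(-23) + 5*sqrt(-2 - 23) - 1*(-23)*sqrt(-2 - 23))*((1/7)*0) = (-2 - 1*529 - 115 + 5*sqrt(-25) - 1*(-23)*sqrt(-25))*0 = (-2 - 529 - 115 + 5*(5*I) - 1*(-23)*5*I)*0 = (-2 - 529 - 115 + 25*I + 115*I)*0 = (-646 + 140*I)*0 = 0)
(v + 22093) - y = (-24975 + 22093) - 1*0 = -2882 + 0 = -2882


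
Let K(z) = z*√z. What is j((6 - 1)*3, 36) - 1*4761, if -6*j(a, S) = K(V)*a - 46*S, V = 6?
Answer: -4485 - 15*√6 ≈ -4521.7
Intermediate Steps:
K(z) = z^(3/2)
j(a, S) = 23*S/3 - a*√6 (j(a, S) = -(6^(3/2)*a - 46*S)/6 = -((6*√6)*a - 46*S)/6 = -(6*a*√6 - 46*S)/6 = -(-46*S + 6*a*√6)/6 = 23*S/3 - a*√6)
j((6 - 1)*3, 36) - 1*4761 = ((23/3)*36 - (6 - 1)*3*√6) - 1*4761 = (276 - 5*3*√6) - 4761 = (276 - 1*15*√6) - 4761 = (276 - 15*√6) - 4761 = -4485 - 15*√6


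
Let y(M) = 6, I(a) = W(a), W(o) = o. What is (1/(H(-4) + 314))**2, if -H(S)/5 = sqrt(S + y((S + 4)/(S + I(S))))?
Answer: (314 - 5*sqrt(2))**(-2) ≈ 1.0615e-5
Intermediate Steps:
I(a) = a
H(S) = -5*sqrt(6 + S) (H(S) = -5*sqrt(S + 6) = -5*sqrt(6 + S))
(1/(H(-4) + 314))**2 = (1/(-5*sqrt(6 - 4) + 314))**2 = (1/(-5*sqrt(2) + 314))**2 = (1/(314 - 5*sqrt(2)))**2 = (314 - 5*sqrt(2))**(-2)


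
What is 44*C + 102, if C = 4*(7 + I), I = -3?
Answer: 806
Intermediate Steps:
C = 16 (C = 4*(7 - 3) = 4*4 = 16)
44*C + 102 = 44*16 + 102 = 704 + 102 = 806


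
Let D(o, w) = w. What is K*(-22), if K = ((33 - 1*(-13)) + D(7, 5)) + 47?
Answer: -2156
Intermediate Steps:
K = 98 (K = ((33 - 1*(-13)) + 5) + 47 = ((33 + 13) + 5) + 47 = (46 + 5) + 47 = 51 + 47 = 98)
K*(-22) = 98*(-22) = -2156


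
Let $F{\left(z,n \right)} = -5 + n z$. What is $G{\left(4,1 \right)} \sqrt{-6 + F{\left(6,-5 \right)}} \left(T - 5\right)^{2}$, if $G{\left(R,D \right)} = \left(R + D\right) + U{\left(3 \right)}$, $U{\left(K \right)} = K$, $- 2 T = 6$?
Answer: $512 i \sqrt{41} \approx 3278.4 i$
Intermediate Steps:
$T = -3$ ($T = \left(- \frac{1}{2}\right) 6 = -3$)
$G{\left(R,D \right)} = 3 + D + R$ ($G{\left(R,D \right)} = \left(R + D\right) + 3 = \left(D + R\right) + 3 = 3 + D + R$)
$G{\left(4,1 \right)} \sqrt{-6 + F{\left(6,-5 \right)}} \left(T - 5\right)^{2} = \left(3 + 1 + 4\right) \sqrt{-6 - 35} \left(-3 - 5\right)^{2} = 8 \sqrt{-6 - 35} \left(-8\right)^{2} = 8 \sqrt{-6 - 35} \cdot 64 = 8 \sqrt{-41} \cdot 64 = 8 i \sqrt{41} \cdot 64 = 512 i \sqrt{41}$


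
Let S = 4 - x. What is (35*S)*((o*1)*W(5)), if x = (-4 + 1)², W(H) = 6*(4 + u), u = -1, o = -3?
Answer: 9450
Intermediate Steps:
W(H) = 18 (W(H) = 6*(4 - 1) = 6*3 = 18)
x = 9 (x = (-3)² = 9)
S = -5 (S = 4 - 1*9 = 4 - 9 = -5)
(35*S)*((o*1)*W(5)) = (35*(-5))*(-3*1*18) = -(-525)*18 = -175*(-54) = 9450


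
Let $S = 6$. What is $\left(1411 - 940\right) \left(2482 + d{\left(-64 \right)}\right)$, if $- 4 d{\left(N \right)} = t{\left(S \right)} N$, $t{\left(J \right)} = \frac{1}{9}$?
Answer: $\frac{3509578}{3} \approx 1.1699 \cdot 10^{6}$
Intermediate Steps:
$t{\left(J \right)} = \frac{1}{9}$
$d{\left(N \right)} = - \frac{N}{36}$ ($d{\left(N \right)} = - \frac{\frac{1}{9} N}{4} = - \frac{N}{36}$)
$\left(1411 - 940\right) \left(2482 + d{\left(-64 \right)}\right) = \left(1411 - 940\right) \left(2482 - - \frac{16}{9}\right) = 471 \left(2482 + \frac{16}{9}\right) = 471 \cdot \frac{22354}{9} = \frac{3509578}{3}$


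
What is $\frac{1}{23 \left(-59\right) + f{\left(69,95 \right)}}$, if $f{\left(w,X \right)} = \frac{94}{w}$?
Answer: $- \frac{69}{93539} \approx -0.00073766$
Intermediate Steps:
$\frac{1}{23 \left(-59\right) + f{\left(69,95 \right)}} = \frac{1}{23 \left(-59\right) + \frac{94}{69}} = \frac{1}{-1357 + 94 \cdot \frac{1}{69}} = \frac{1}{-1357 + \frac{94}{69}} = \frac{1}{- \frac{93539}{69}} = - \frac{69}{93539}$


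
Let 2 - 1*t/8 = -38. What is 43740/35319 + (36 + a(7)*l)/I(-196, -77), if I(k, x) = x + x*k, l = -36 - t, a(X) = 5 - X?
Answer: 20702264/16070145 ≈ 1.2882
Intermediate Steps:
t = 320 (t = 16 - 8*(-38) = 16 + 304 = 320)
l = -356 (l = -36 - 1*320 = -36 - 320 = -356)
I(k, x) = x + k*x
43740/35319 + (36 + a(7)*l)/I(-196, -77) = 43740/35319 + (36 + (5 - 1*7)*(-356))/((-77*(1 - 196))) = 43740*(1/35319) + (36 + (5 - 7)*(-356))/((-77*(-195))) = 14580/11773 + (36 - 2*(-356))/15015 = 14580/11773 + (36 + 712)*(1/15015) = 14580/11773 + 748*(1/15015) = 14580/11773 + 68/1365 = 20702264/16070145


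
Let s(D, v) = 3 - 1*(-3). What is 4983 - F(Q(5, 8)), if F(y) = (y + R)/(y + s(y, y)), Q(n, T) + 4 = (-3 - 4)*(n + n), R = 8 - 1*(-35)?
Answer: 338813/68 ≈ 4982.5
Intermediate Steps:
s(D, v) = 6 (s(D, v) = 3 + 3 = 6)
R = 43 (R = 8 + 35 = 43)
Q(n, T) = -4 - 14*n (Q(n, T) = -4 + (-3 - 4)*(n + n) = -4 - 14*n)
F(y) = (43 + y)/(6 + y) (F(y) = (y + 43)/(y + 6) = (43 + y)/(6 + y))
4983 - F(Q(5, 8)) = 4983 - (43 + (-4 - 14*5))/(6 + (-4 - 14*5)) = 4983 - (43 + (-4 - 70))/(6 + (-4 - 70)) = 4983 - (43 - 74)/(6 - 74) = 4983 - (-31)/(-68) = 4983 - (-1)*(-31)/68 = 4983 - 1*31/68 = 4983 - 31/68 = 338813/68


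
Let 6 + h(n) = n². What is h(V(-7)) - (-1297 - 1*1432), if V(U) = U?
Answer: 2772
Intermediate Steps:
h(n) = -6 + n²
h(V(-7)) - (-1297 - 1*1432) = (-6 + (-7)²) - (-1297 - 1*1432) = (-6 + 49) - (-1297 - 1432) = 43 - 1*(-2729) = 43 + 2729 = 2772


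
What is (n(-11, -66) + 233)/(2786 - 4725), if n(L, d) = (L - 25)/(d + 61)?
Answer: -1201/9695 ≈ -0.12388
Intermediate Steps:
n(L, d) = (-25 + L)/(61 + d)
(n(-11, -66) + 233)/(2786 - 4725) = ((-25 - 11)/(61 - 66) + 233)/(2786 - 4725) = (-36/(-5) + 233)/(-1939) = (-1/5*(-36) + 233)*(-1/1939) = (36/5 + 233)*(-1/1939) = (1201/5)*(-1/1939) = -1201/9695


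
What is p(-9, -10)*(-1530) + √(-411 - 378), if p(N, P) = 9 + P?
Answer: 1530 + I*√789 ≈ 1530.0 + 28.089*I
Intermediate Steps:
p(-9, -10)*(-1530) + √(-411 - 378) = (9 - 10)*(-1530) + √(-411 - 378) = -1*(-1530) + √(-789) = 1530 + I*√789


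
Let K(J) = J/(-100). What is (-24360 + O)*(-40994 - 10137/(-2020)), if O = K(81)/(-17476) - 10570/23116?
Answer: 20370358116609089010443/20400748408000 ≈ 9.9851e+8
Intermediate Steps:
K(J) = -J/100 (K(J) = J*(-1/100) = -J/100)
O = -4617564901/10099380400 (O = -1/100*81/(-17476) - 10570/23116 = -81/100*(-1/17476) - 10570*1/23116 = 81/1747600 - 5285/11558 = -4617564901/10099380400 ≈ -0.45721)
(-24360 + O)*(-40994 - 10137/(-2020)) = (-24360 - 4617564901/10099380400)*(-40994 - 10137/(-2020)) = -246025524108901*(-40994 - 10137*(-1/2020))/10099380400 = -246025524108901*(-40994 + 10137/2020)/10099380400 = -246025524108901/10099380400*(-82797743/2020) = 20370358116609089010443/20400748408000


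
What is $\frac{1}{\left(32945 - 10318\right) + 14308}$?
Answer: $\frac{1}{36935} \approx 2.7075 \cdot 10^{-5}$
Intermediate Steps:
$\frac{1}{\left(32945 - 10318\right) + 14308} = \frac{1}{22627 + 14308} = \frac{1}{36935}$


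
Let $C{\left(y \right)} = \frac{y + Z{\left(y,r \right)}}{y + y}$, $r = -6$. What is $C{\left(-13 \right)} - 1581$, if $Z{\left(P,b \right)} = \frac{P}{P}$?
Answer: $- \frac{20547}{13} \approx -1580.5$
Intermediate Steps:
$Z{\left(P,b \right)} = 1$
$C{\left(y \right)} = \frac{1 + y}{2 y}$ ($C{\left(y \right)} = \frac{y + 1}{y + y} = \frac{1 + y}{2 y}$)
$C{\left(-13 \right)} - 1581 = \frac{1 - 13}{2 \left(-13\right)} - 1581 = \frac{1}{2} \left(- \frac{1}{13}\right) \left(-12\right) - 1581 = \frac{6}{13} - 1581 = - \frac{20547}{13}$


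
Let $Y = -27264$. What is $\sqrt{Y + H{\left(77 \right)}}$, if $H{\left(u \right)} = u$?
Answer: $i \sqrt{27187} \approx 164.88 i$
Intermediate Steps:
$\sqrt{Y + H{\left(77 \right)}} = \sqrt{-27264 + 77} = \sqrt{-27187} = i \sqrt{27187}$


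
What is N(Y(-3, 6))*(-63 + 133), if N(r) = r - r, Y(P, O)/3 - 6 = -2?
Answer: 0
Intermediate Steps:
Y(P, O) = 12 (Y(P, O) = 18 + 3*(-2) = 18 - 6 = 12)
N(r) = 0
N(Y(-3, 6))*(-63 + 133) = 0*(-63 + 133) = 0*70 = 0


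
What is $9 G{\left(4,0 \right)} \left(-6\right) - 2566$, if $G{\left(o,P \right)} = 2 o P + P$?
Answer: $-2566$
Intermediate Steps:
$G{\left(o,P \right)} = P + 2 P o$ ($G{\left(o,P \right)} = 2 P o + P = P + 2 P o$)
$9 G{\left(4,0 \right)} \left(-6\right) - 2566 = 9 \cdot 0 \left(1 + 2 \cdot 4\right) \left(-6\right) - 2566 = 9 \cdot 0 \left(1 + 8\right) \left(-6\right) - 2566 = 9 \cdot 0 \cdot 9 \left(-6\right) - 2566 = 9 \cdot 0 \left(-6\right) - 2566 = 0 \left(-6\right) - 2566 = 0 - 2566 = -2566$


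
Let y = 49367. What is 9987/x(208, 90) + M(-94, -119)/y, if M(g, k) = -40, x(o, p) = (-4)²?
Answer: 493027589/789872 ≈ 624.19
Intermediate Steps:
x(o, p) = 16
9987/x(208, 90) + M(-94, -119)/y = 9987/16 - 40/49367 = 493027589/789872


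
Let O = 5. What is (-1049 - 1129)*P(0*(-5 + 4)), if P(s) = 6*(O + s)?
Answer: -65340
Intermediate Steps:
P(s) = 30 + 6*s (P(s) = 6*(5 + s) = 30 + 6*s)
(-1049 - 1129)*P(0*(-5 + 4)) = (-1049 - 1129)*(30 + 6*(0*(-5 + 4))) = -2178*(30 + 6*(0*(-1))) = -2178*(30 + 6*0) = -2178*(30 + 0) = -2178*30 = -65340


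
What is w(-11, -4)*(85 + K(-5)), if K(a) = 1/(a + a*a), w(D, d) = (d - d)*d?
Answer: 0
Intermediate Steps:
w(D, d) = 0 (w(D, d) = 0*d = 0)
K(a) = 1/(a + a²)
w(-11, -4)*(85 + K(-5)) = 0*(85 + 1/((-5)*(1 - 5))) = 0*(85 - ⅕/(-4)) = 0*(85 - ⅕*(-¼)) = 0*(85 + 1/20) = 0*(1701/20) = 0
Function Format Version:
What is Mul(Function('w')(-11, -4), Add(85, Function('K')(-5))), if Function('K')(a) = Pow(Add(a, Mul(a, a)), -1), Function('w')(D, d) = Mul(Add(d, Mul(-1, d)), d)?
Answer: 0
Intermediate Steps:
Function('w')(D, d) = 0 (Function('w')(D, d) = Mul(0, d) = 0)
Function('K')(a) = Pow(Add(a, Pow(a, 2)), -1)
Mul(Function('w')(-11, -4), Add(85, Function('K')(-5))) = Mul(0, Add(85, Mul(Pow(-5, -1), Pow(Add(1, -5), -1)))) = Mul(0, Add(85, Mul(Rational(-1, 5), Pow(-4, -1)))) = Mul(0, Add(85, Mul(Rational(-1, 5), Rational(-1, 4)))) = Mul(0, Add(85, Rational(1, 20))) = Mul(0, Rational(1701, 20)) = 0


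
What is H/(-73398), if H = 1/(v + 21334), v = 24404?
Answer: -1/3357077724 ≈ -2.9788e-10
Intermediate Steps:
H = 1/45738 (H = 1/(24404 + 21334) = 1/45738 ≈ 2.1864e-5)
H/(-73398) = (1/45738)/(-73398) = (1/45738)*(-1/73398) = -1/3357077724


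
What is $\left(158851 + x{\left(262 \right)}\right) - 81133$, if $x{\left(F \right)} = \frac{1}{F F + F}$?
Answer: $\frac{5355236509}{68906} \approx 77718.0$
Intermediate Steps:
$x{\left(F \right)} = \frac{1}{F + F^{2}}$ ($x{\left(F \right)} = \frac{1}{F^{2} + F} = \frac{1}{F + F^{2}}$)
$\left(158851 + x{\left(262 \right)}\right) - 81133 = \left(158851 + \frac{1}{262 \left(1 + 262\right)}\right) - 81133 = \left(158851 + \frac{1}{262 \cdot 263}\right) - 81133 = \left(158851 + \frac{1}{262} \cdot \frac{1}{263}\right) - 81133 = \left(158851 + \frac{1}{68906}\right) - 81133 = \frac{10945787007}{68906} - 81133 = \frac{5355236509}{68906}$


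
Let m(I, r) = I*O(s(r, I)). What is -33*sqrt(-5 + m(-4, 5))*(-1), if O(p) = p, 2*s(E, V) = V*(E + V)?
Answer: 33*sqrt(3) ≈ 57.158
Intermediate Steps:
s(E, V) = V*(E + V)/2 (s(E, V) = (V*(E + V))/2 = V*(E + V)/2)
m(I, r) = I**2*(I + r)/2 (m(I, r) = I*(I*(r + I)/2) = I*(I*(I + r)/2) = I**2*(I + r)/2)
-33*sqrt(-5 + m(-4, 5))*(-1) = -33*sqrt(-5 + (1/2)*(-4)**2*(-4 + 5))*(-1) = -33*sqrt(-5 + (1/2)*16*1)*(-1) = -33*sqrt(-5 + 8)*(-1) = -33*sqrt(3)*(-1) = 33*sqrt(3)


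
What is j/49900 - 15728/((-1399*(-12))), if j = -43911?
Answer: -380501267/209430300 ≈ -1.8168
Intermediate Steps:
j/49900 - 15728/((-1399*(-12))) = -43911/49900 - 15728/((-1399*(-12))) = -43911*1/49900 - 15728/16788 = -43911/49900 - 15728*1/16788 = -43911/49900 - 3932/4197 = -380501267/209430300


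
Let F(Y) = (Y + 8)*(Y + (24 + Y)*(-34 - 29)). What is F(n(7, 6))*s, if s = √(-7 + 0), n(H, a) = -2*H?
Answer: 3864*I*√7 ≈ 10223.0*I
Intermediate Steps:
s = I*√7 (s = √(-7) = I*√7 ≈ 2.6458*I)
F(Y) = (-1512 - 62*Y)*(8 + Y) (F(Y) = (8 + Y)*(Y + (24 + Y)*(-63)) = (8 + Y)*(Y + (-1512 - 63*Y)) = (8 + Y)*(-1512 - 62*Y) = (-1512 - 62*Y)*(8 + Y))
F(n(7, 6))*s = (-12096 - (-4016)*7 - 62*(-2*7)²)*(I*√7) = (-12096 - 2008*(-14) - 62*(-14)²)*(I*√7) = (-12096 + 28112 - 62*196)*(I*√7) = (-12096 + 28112 - 12152)*(I*√7) = 3864*(I*√7) = 3864*I*√7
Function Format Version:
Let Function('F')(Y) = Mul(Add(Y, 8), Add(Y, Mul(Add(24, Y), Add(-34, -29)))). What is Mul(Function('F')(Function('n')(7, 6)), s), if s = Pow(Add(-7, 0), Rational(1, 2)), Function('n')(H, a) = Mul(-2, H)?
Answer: Mul(3864, I, Pow(7, Rational(1, 2))) ≈ Mul(10223., I)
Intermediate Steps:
s = Mul(I, Pow(7, Rational(1, 2))) (s = Pow(-7, Rational(1, 2)) = Mul(I, Pow(7, Rational(1, 2))) ≈ Mul(2.6458, I))
Function('F')(Y) = Mul(Add(-1512, Mul(-62, Y)), Add(8, Y)) (Function('F')(Y) = Mul(Add(8, Y), Add(Y, Mul(Add(24, Y), -63))) = Mul(Add(8, Y), Add(Y, Add(-1512, Mul(-63, Y)))) = Mul(Add(8, Y), Add(-1512, Mul(-62, Y))) = Mul(Add(-1512, Mul(-62, Y)), Add(8, Y)))
Mul(Function('F')(Function('n')(7, 6)), s) = Mul(Add(-12096, Mul(-2008, Mul(-2, 7)), Mul(-62, Pow(Mul(-2, 7), 2))), Mul(I, Pow(7, Rational(1, 2)))) = Mul(Add(-12096, Mul(-2008, -14), Mul(-62, Pow(-14, 2))), Mul(I, Pow(7, Rational(1, 2)))) = Mul(Add(-12096, 28112, Mul(-62, 196)), Mul(I, Pow(7, Rational(1, 2)))) = Mul(Add(-12096, 28112, -12152), Mul(I, Pow(7, Rational(1, 2)))) = Mul(3864, Mul(I, Pow(7, Rational(1, 2)))) = Mul(3864, I, Pow(7, Rational(1, 2)))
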